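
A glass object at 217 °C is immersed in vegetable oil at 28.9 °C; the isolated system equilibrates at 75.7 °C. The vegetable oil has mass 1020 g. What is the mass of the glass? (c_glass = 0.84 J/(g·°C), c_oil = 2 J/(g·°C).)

m ≈ 804 g

Heat lost by the glass = heat gained by the oil:
m×0.84×(217 − 75.7) = 1020×2×(75.7 − 28.9)
118.69 m = 95472  ⇒  m ≈ 804.4 g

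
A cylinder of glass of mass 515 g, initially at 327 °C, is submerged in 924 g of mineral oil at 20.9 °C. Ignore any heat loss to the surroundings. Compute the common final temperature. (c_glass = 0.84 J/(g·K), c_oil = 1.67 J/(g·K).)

T_f ≈ 87.9 °C

Conservation of energy gives ΣQ = 0:
515*0.84*(T − 327) + 924*1.67*(T − 20.9) = 0
1975.7 T = 173711
T = 173711 / 1975.7 = 87.9 °C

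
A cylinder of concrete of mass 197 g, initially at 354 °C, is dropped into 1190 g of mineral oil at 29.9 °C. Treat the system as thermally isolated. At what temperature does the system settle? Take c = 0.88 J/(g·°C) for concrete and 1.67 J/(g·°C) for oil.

Let T be the final temperature. ΣQ_i = 0:
197×0.88×(T − 354) + 1190×1.67×(T − 29.9) = 0
173.36(T − 354) + 1987.3(T − 29.9) = 0
(173.36 + 1987.3) T = 173.36×354 + 1987.3×29.9
T = 120790/2160.7 ≈ 55.90 °C

T_f ≈ 55.9 °C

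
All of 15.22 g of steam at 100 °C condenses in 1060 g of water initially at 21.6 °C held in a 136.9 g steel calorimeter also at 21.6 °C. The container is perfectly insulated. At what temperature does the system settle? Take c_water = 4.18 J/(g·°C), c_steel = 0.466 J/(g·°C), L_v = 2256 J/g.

Conservation of energy gives ΣQ = 0:
condense steam: −15.22·2256 = −34336; condensed water 100 °C→T: 63.62(T − 100); water warms: 1060·4.18·(T − 21.6) = 4430.8(T − 21.6); cup: 63.8(T − 21.6)
4558.2 T = 34336 + 6362 + 97083 = 137782
T ≈ 30.23 °C (< 100 °C, so full condensation is consistent).

T_f ≈ 30.2 °C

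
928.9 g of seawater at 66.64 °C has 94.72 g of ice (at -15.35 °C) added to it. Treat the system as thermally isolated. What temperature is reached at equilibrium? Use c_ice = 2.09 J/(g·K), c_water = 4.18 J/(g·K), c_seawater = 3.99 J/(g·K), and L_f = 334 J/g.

T_f ≈ 51.8 °C

Net heat exchanged in the isolated system is zero:
ice -15.35→0 °C: 94.72×2.09×15.35 = 3038.8; latent heat to melt: 94.72×334 = 31636; meltwater 0→T: 94.72×4.18×T = 395.93 T; seawater cools: 928.9×3.99×(T − 66.64) = 3706.3(T − 66.64)
4102.2 T = 246989 − 34675 = 212313
T ≈ 51.76 °C — above 0 °C, consistent with complete melting.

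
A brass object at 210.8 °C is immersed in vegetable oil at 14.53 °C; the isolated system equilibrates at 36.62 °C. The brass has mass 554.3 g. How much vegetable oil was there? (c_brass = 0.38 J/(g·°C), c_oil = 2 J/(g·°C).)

m ≈ 830 g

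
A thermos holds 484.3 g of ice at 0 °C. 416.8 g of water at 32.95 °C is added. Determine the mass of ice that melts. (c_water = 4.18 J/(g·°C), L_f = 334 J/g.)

m_melted ≈ 172 g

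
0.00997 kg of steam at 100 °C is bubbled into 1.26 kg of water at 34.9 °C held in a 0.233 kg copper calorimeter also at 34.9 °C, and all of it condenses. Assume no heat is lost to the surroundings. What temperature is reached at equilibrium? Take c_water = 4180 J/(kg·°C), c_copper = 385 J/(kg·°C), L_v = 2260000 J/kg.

Let T be the final temperature. ΣQ_i = 0:
latent heat released on condensation: 0.00997·2260000 = 22532
  condensate cools 100→T: 0.00997·4180·(T − 100) = 41.67(T − 100)
  original water: 5266.8(T − 34.9)
  copper cup: 0.233·385·(T − 34.9) = 89.7(T − 34.9)
5398.2 T = 22532 + 4167.5 + 186942 = 213642
T ≈ 39.58 °C — below 100 °C, confirming all the steam condensed.

T_f ≈ 39.6 °C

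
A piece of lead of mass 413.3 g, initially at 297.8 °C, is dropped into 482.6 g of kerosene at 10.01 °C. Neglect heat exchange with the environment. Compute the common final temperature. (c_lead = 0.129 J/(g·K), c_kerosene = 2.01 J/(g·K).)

T_f ≈ 25.0 °C

Taking heat into each body as positive, Σ m c ΔT = 0:
413.3·0.129·(T − 297.8) + 482.6·2.01·(T − 10.01) = 0
53.32(T − 297.8) + 970.03(T − 10.01) = 0
1023.3 T = 25587
T = 25587/1023.3 ≈ 25.00 °C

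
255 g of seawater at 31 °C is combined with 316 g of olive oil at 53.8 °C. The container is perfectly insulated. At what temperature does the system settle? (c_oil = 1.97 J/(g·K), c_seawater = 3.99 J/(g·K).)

Setting the total heat transfer to zero:
316·1.97·(T − 53.8) + 255·3.99·(T − 31) = 0
622.52(T − 53.8) + 1017.5(T − 31) = 0
(622.52 + 1017.5) T = 622.52·53.8 + 1017.5·31
T = 65033 / 1640 = 39.7 °C

T_f ≈ 39.7 °C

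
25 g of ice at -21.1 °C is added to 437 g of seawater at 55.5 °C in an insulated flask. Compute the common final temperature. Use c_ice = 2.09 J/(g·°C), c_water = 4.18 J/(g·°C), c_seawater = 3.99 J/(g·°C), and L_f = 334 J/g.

T_f ≈ 47.2 °C

Heat gained plus heat lost sum to zero:
warm ice to 0 °C: 25×2.09×(0 − (-21.1)) = 1102.5
  fusion: m_ice L_f = 25×334 = 8350
  warm the meltwater: 104.5 T
  seawater: 1743.6(T − 55.5)
1848.1 T = 96771 − 9452.5 = 87319
T ≈ 47.25 °C. Since T > 0 °C, the all-ice-melts assumption holds.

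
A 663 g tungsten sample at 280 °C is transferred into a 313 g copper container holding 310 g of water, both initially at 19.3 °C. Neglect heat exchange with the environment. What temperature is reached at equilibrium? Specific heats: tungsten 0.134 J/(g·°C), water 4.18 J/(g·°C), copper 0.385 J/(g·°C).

T_f ≈ 34.7 °C

Net heat exchanged in the isolated system is zero:
663·0.134·(T − 280) + 310·4.18·(T − 19.3) + 313·0.385·(T − 19.3) = 0
88.84(T − 280) + 1295.8(T − 19.3) + 120.51(T − 19.3) = 0
(88.84 + 1295.8 + 120.51) T = 88.84·280 + 1295.8·19.3 + 120.51·19.3
T = 52210/1505.1 ≈ 34.69 °C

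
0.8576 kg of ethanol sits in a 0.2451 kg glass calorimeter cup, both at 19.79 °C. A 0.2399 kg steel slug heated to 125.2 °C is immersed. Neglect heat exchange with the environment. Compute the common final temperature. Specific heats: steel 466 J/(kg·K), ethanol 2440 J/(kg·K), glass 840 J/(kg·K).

T_f ≈ 24.7 °C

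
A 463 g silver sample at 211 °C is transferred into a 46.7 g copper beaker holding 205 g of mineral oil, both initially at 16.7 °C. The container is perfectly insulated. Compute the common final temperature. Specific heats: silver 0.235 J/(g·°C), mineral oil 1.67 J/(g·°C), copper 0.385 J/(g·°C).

T_f ≈ 61.8 °C

Heat gained plus heat lost sum to zero:
463*0.235*(T − 211) + 205*1.67*(T − 16.7) + 46.7*0.385*(T − 16.7) = 0
108.8(T − 211) + 342.35(T − 16.7) + 17.98(T − 16.7) = 0
(108.8 + 342.35 + 17.98) T = 108.8*211 + 342.35*16.7 + 17.98*16.7
T = 28975/469.13 ≈ 61.76 °C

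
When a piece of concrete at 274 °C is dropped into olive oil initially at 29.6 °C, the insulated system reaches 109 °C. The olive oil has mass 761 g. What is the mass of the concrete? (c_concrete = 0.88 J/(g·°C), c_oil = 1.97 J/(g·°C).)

Heat gained plus heat lost sum to zero:
m·0.88·(109 − 274) + 761·1.97·(109 − 29.6) = 0
-145.2 m = -119034
m = -119034/-145.2 ≈ 819.8 g

m ≈ 820 g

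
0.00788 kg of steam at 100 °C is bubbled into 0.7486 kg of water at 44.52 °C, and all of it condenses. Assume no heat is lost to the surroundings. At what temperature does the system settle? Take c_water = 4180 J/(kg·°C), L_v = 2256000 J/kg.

T_f ≈ 50.7 °C

Setting the total heat transfer to zero:
latent heat released on condensation: 0.00788×2256000 = 17777; condensed water 100 °C→T: 32.94(T − 100); original water: 3129.1(T − 44.52)
3162.1 T = 17777 + 3293.8 + 139310 = 160381
T ≈ 50.72 °C, under the boiling point, so the assumption holds.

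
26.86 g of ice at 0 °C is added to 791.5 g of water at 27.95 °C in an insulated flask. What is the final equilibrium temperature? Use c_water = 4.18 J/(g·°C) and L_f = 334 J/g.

T_f ≈ 24.4 °C

Sum of m c ΔT and latent-heat terms is zero:
latent heat to melt: 26.86·334 = 8971.2
  meltwater 0→T: 26.86·4.18·T = 112.27 T
  water cools: 791.5·4.18·(T − 27.95) = 3308.5(T − 27.95)
3420.7 T = 92472 − 8971.2 = 83500
T ≈ 24.41 °C (positive, so assuming full melt was valid).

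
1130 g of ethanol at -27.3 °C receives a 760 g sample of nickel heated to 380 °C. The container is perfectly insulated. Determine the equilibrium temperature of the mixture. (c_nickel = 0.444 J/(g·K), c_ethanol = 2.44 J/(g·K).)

Heat lost by the nickel equals heat gained by the ethanol:
760*0.444*(380 − T) = 1130*2.44*(T − (-27.3))
337.44(380 − T) = 2757.2(T − (-27.3))
3094.6 T = 52956  ⇒  T ≈ 17.11 °C

T_f ≈ 17.1 °C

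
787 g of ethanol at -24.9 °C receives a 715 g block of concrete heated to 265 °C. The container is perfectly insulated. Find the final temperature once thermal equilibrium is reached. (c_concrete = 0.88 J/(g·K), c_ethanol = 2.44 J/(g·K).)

Energy conservation, ΣQ = 0:
715*0.88*(T − 265) + 787*2.44*(T − (-24.9)) = 0
629.2(T − 265) + 1920.3(T − (-24.9)) = 0
(629.2 + 1920.3) T = 629.2*265 + 1920.3*(-24.9)
T = 118923 / 2549.5 = 46.6 °C

T_f ≈ 46.6 °C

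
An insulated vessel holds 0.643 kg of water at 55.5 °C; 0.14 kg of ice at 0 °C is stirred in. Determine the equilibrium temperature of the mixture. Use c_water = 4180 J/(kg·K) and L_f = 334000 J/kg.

T_f ≈ 31.3 °C

Sum of m c ΔT and latent-heat terms is zero:
latent heat to melt: 0.14×334000 = 46760
  warm the meltwater: 585.2 T
  water: 2687.7(T − 55.5)
3272.9 T = 149170 − 46760 = 102410
T ≈ 31.29 °C — above 0 °C, consistent with complete melting.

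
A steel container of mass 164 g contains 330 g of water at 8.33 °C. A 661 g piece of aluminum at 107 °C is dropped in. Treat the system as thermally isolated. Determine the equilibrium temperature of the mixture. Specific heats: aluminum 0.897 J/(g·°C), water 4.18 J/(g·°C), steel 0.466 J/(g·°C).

T_f ≈ 36.9 °C

Net heat exchanged in the isolated system is zero:
661×0.897×(T − 107) + 330×4.18×(T − 8.33) + 164×0.466×(T − 8.33) = 0
592.92(T − 107) + 1379.4(T − 8.33) + 76.42(T − 8.33) = 0
2048.7 T = 75569
T ≈ 36.89 °C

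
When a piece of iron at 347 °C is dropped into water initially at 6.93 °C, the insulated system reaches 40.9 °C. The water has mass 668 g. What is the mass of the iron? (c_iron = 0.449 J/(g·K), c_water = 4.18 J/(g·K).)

m ≈ 690 g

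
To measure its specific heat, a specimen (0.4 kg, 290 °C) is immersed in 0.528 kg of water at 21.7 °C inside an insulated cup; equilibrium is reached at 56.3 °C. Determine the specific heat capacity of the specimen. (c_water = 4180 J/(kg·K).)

c ≈ 817 J/(kg·K)

m_s c (T_s − T_f) = m_water c_water (T_f − T_0):
0.4·c·(290 − 56.3) = 0.528·4180·(56.3 − 21.7)
93.48 c = 76364  ⇒  c ≈ 816.9 J/(kg·K)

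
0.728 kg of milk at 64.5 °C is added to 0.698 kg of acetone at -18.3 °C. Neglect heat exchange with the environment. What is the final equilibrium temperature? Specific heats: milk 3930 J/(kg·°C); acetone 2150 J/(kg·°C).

T_f ≈ 36.0 °C

Heat gained plus heat lost sum to zero:
0.728*3930*(T − 64.5) + 0.698*2150*(T − (-18.3)) = 0
2861(T − 64.5) + 1500.7(T − (-18.3)) = 0
(2861 + 1500.7) T = 2861*64.5 + 1500.7*(-18.3)
T = 157074 / 4361.7 = 36 °C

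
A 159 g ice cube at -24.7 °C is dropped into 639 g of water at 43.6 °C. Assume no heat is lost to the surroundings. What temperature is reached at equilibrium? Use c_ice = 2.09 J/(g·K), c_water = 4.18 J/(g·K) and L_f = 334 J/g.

Energy conservation, ΣQ = 0:
warm ice to 0 °C: 159×2.09×(0 − (-24.7)) = 8208.1
  latent heat to melt: 159×334 = 53106
  meltwater 0→T: 159×4.18×T = 664.62 T
  water cools: 639×4.18×(T − 43.6) = 2671(T − 43.6)
3335.6 T = 116456 − 61314 = 55142
T ≈ 16.53 °C. Since T > 0 °C, the all-ice-melts assumption holds.

T_f ≈ 16.5 °C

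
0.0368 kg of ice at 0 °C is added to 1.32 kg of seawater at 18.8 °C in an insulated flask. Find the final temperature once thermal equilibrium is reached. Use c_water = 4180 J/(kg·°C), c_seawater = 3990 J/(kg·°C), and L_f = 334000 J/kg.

T_f ≈ 16.0 °C

Setting the total heat transfer to zero:
fusion: m_ice L_f = 0.0368·334000 = 12291
  meltwater 0→T: 0.0368·4180·T = 153.82 T
  seawater: 5266.8(T − 18.8)
5420.6 T = 99016 − 12291 = 86725
T ≈ 16.00 °C — above 0 °C, consistent with complete melting.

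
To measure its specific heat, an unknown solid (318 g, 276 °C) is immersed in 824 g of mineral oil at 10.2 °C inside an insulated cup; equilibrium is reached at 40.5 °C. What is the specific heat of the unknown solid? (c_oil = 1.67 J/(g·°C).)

c ≈ 0.557 J/(g·°C)

Heat lost by the unknown solid = heat gained by the oil:
318·c·(276 − 40.5) = 824·1.67·(40.5 − 10.2)
74889 c = 41695  ⇒  c ≈ 0.5568 J/(g·°C)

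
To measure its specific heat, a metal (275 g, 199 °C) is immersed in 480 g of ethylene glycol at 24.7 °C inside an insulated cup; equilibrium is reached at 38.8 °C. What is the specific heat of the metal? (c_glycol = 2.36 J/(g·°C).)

Heat lost by the metal = heat gained by the glycol:
275×c×(199 − 38.8) = 480×2.36×(38.8 − 24.7)
44055 c = 15972  ⇒  c ≈ 0.3626 J/(g·°C)

c ≈ 0.363 J/(g·°C)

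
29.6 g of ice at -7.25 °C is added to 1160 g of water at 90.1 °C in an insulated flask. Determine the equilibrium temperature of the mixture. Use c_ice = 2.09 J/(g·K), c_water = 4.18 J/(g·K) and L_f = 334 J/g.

Heat gained plus heat lost sum to zero:
ice -7.25→0 °C: 29.6×2.09×7.25 = 448.51; latent heat to melt: 29.6×334 = 9886.4; meltwater 0→T: 29.6×4.18×T = 123.73 T; water: 4848.8(T − 90.1)
4972.5 T = 436877 − 10335 = 426542
T ≈ 85.78 °C (positive, so assuming full melt was valid).

T_f ≈ 85.8 °C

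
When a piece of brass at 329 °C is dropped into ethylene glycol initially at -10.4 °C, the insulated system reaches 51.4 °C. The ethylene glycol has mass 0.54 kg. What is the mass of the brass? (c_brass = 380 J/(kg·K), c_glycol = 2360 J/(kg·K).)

m ≈ 0.747 kg

Heat gained plus heat lost sum to zero:
m·380·(51.4 − 329) + 0.54·2360·(51.4 − (-10.4)) = 0
-105488 m = -78758
m = -78758/-105488 ≈ 0.7466 kg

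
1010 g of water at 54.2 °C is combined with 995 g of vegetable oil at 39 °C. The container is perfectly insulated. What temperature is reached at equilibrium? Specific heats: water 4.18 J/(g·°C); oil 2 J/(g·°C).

T_f is the heat-capacity-weighted average of the initial temperatures:
T_f = (4221.8×54.2 + 1990×39) / (4221.8 + 1990)
    = 306432 / 6211.8 ≈ 49.33 °C

T_f ≈ 49.3 °C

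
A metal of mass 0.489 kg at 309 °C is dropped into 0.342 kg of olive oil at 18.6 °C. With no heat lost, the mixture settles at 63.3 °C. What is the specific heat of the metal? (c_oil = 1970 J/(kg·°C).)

c ≈ 251 J/(kg·°C)

Taking heat into each body as positive, Σ m c ΔT = 0:
0.489×c×(63.3 − 309) + 0.342×1970×(63.3 − 18.6) = 0
-120.15 c = -30116
c = -30116/-120.15 ≈ 250.7 J/(kg·°C)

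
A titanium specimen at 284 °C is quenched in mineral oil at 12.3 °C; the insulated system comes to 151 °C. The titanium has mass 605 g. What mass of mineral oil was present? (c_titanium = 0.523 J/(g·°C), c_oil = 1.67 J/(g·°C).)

m ≈ 182 g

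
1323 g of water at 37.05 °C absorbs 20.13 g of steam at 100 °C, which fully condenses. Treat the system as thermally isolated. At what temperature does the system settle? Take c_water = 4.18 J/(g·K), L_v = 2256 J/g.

Let T be the final temperature. ΣQ_i = 0:
condense steam: −20.13×2256 = −45413; condensed water 100 °C→T: 84.14(T − 100); water warms: 1323×4.18×(T − 37.05) = 5530.1(T − 37.05)
5614.3 T = 45413 + 8414.3 + 204892 = 258719
T ≈ 46.08 °C — below 100 °C, confirming all the steam condensed.

T_f ≈ 46.1 °C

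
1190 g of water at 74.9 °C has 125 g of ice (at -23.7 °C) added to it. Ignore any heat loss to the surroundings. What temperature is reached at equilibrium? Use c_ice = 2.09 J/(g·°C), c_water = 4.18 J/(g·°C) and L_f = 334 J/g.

T_f ≈ 59.1 °C

Heat gained plus heat lost sum to zero:
ice -23.7→0 °C: 125·2.09·23.7 = 6191.6; fusion: m_ice L_f = 125·334 = 41750; meltwater 0→T: 125·4.18·T = 522.5 T; water: 4974.2(T − 74.9)
5496.7 T = 372568 − 47942 = 324626
T ≈ 59.06 °C (positive, so assuming full melt was valid).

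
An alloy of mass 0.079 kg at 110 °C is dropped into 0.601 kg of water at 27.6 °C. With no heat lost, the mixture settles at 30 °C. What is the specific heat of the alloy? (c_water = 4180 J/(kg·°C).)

Heat lost by the alloy = heat gained by the water:
0.079·c·(110 − 30) = 0.601·4180·(30 − 27.6)
6.32 c = 6029.2  ⇒  c ≈ 954 J/(kg·°C)

c ≈ 954 J/(kg·°C)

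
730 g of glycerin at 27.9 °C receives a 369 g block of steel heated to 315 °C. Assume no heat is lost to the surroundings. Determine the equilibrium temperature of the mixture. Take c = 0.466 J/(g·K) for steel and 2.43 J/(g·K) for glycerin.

T_f ≈ 53.3 °C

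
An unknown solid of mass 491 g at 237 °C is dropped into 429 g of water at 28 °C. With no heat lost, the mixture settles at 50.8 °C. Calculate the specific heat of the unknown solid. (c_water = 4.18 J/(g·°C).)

Energy conservation, ΣQ = 0:
491·c·(50.8 − 237) + 429·4.18·(50.8 − 28) = 0
-91424 c = -40885
c = -40885/-91424 ≈ 0.4472 J/(g·°C)

c ≈ 0.447 J/(g·°C)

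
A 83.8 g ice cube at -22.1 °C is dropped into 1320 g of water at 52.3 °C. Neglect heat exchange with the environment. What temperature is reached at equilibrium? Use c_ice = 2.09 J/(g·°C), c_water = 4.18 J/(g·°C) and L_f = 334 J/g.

T_f ≈ 43.7 °C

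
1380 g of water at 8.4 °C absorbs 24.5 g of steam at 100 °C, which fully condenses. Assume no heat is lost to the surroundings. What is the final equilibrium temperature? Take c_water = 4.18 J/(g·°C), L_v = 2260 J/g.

T_f ≈ 19.4 °C

Net heat exchanged in the isolated system is zero:
steam→water at 100 °C releases m L_v = 24.5·2260 = 55370
  condensed water 100 °C→T: 102.41(T − 100)
  water warms: 1380·4.18·(T − 8.4) = 5768.4(T − 8.4)
5870.8 T = 55370 + 10241 + 48455 = 114066
T ≈ 19.43 °C, under the boiling point, so the assumption holds.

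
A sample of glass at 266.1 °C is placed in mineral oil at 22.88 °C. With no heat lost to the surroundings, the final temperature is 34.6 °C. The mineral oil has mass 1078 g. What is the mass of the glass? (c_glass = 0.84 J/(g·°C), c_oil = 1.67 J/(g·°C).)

m ≈ 109 g

|Q_glass| = |Q_oil|:
m·0.84·(266.1 − 34.6) = 1078·1.67·(34.6 − 22.88)
194.46 m = 21099  ⇒  m ≈ 108.5 g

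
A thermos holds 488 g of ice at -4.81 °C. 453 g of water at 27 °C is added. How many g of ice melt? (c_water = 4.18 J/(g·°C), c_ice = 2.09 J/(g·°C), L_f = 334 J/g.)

m_melted ≈ 138 g

Heat available from the water dropping to 0 °C: 453·4.18·27 = 51126 J.
Of that, 488·2.09·4.81 = 4905.8 J goes to bring the ice to 0 °C, leaving 46220 J.
Fully melting the ice requires m_ice L_f = 488·334 = 162992 J.
Since 46220 < 162992 J, not all the ice melts; equilibrium is at 0 °C.
m_melted·334 = 46220  ⇒  m_melted ≈ 138.4 g.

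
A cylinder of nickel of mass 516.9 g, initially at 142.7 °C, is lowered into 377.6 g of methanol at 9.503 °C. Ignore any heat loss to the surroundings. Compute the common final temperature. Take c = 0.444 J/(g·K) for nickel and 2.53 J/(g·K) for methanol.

Heat gained plus heat lost sum to zero:
516.9*0.444*(T − 142.7) + 377.6*2.53*(T − 9.503) = 0
229.5(T − 142.7) + 955.33(T − 9.503) = 0
(229.5 + 955.33) T = 229.5*142.7 + 955.33*9.503
T = 41829 / 1184.8 = 35.3 °C

T_f ≈ 35.3 °C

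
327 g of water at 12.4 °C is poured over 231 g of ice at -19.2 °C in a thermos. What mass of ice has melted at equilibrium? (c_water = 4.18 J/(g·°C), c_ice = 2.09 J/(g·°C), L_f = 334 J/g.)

Cooling the water to 0 °C releases 327·4.18·12.4 = 16949 J.
Warming the ice to 0 °C takes 231·2.09·19.2 = 9269.6 J, leaving 7679.5 J for melting.
Melting all 231 g of ice would need 231·334 = 77154 J.
Since 7679.5 < 77154 J, not all the ice melts; equilibrium is at 0 °C.
m_melted·334 = 7679.5  ⇒  m_melted ≈ 22.99 g.

m_melted ≈ 23 g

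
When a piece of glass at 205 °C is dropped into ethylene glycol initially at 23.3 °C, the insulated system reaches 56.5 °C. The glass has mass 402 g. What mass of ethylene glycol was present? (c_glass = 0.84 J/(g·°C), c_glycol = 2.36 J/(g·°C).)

m ≈ 640 g

|Q_glass| = |Q_glycol|:
402·0.84·(205 − 56.5) = m·2.36·(56.5 − 23.3)
78.35 m = 50145  ⇒  m ≈ 640 g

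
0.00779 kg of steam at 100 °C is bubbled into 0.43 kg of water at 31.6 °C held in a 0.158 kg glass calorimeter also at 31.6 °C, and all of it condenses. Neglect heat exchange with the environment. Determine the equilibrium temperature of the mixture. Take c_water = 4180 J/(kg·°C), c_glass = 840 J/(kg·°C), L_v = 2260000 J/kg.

Sum of m c ΔT and latent-heat terms is zero:
steam→water at 100 °C releases m L_v = 0.00779×2260000 = 17605
  condensed water 100 °C→T: 32.56(T − 100)
  water warms: 0.43×4180×(T − 31.6) = 1797.4(T − 31.6)
  glass cup: 0.158×840×(T − 31.6) = 132.72(T − 31.6)
1962.7 T = 17605 + 3256.2 + 60992 = 81853
T ≈ 41.70 °C, under the boiling point, so the assumption holds.

T_f ≈ 41.7 °C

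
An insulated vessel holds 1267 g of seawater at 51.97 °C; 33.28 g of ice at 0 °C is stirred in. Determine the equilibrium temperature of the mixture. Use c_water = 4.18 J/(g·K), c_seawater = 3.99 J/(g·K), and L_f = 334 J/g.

Heat gained plus heat lost sum to zero:
fusion: m_ice L_f = 33.28·334 = 11116
  meltwater 0→T: 33.28·4.18·T = 139.11 T
  seawater cools: 1267·3.99·(T − 51.97) = 5055.3(T − 51.97)
5194.4 T = 262726 − 11116 = 251610
T ≈ 48.44 °C. Since T > 0 °C, the all-ice-melts assumption holds.

T_f ≈ 48.4 °C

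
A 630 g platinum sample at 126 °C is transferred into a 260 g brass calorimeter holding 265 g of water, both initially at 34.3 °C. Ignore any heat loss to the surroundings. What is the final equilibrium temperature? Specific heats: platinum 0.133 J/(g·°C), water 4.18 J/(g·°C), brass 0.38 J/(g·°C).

With ΣQ=0 the equilibrium temperature is the m·c-weighted mean:
T_f = (83.79×126 + 1107.7×34.3 + 98.8×34.3) / (83.79 + 1107.7 + 98.8)
    = 51940 / 1290.3 ≈ 40.25 °C

T_f ≈ 40.3 °C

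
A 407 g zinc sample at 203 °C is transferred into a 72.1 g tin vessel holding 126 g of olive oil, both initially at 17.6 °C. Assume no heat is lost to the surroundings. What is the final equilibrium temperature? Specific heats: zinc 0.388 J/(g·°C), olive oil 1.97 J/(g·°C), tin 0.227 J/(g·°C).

Energy conservation, ΣQ = 0:
407·0.388·(T − 203) + 126·1.97·(T − 17.6) + 72.1·0.227·(T − 17.6) = 0
422.5 T = 36714
T = 36714 / 422.5 = 86.9 °C

T_f ≈ 86.9 °C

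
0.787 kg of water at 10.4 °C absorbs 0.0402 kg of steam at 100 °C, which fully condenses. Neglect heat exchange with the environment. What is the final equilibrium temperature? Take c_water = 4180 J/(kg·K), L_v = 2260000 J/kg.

T_f ≈ 41.0 °C

Let T be the final temperature. ΣQ_i = 0:
latent heat released on condensation: 0.0402·2260000 = 90852; condensate cools 100→T: 0.0402·4180·(T − 100) = 168.04(T − 100); water warms: 0.787·4180·(T − 10.4) = 3289.7(T − 10.4)
3457.7 T = 90852 + 16804 + 34212 = 141868
T ≈ 41.03 °C (< 100 °C, so full condensation is consistent).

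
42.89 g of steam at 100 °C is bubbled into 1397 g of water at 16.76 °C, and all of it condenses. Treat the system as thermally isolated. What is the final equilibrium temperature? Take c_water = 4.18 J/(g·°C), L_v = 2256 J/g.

T_f ≈ 35.3 °C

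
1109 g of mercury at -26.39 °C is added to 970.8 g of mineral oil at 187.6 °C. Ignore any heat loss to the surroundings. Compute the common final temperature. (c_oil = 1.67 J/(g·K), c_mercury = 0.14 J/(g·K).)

|Q_oil| = |Q_mercury|:
970.8·1.67·(187.6 − T) = 1109·0.14·(T − (-26.39))
1621.2(187.6 − T) = 155.26(T − (-26.39))
1776.5 T = 300047  ⇒  T ≈ 168.90 °C

T_f ≈ 168.9 °C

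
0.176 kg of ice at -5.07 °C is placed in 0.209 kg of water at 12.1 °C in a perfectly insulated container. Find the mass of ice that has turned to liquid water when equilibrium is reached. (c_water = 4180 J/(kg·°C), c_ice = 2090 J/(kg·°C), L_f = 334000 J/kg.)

m_melted ≈ 0.0261 kg

Cooling the water to 0 °C releases 0.209×4180×12.1 = 10571 J.
Of that, 0.176×2090×5.07 = 1864.9 J goes to bring the ice to 0 °C, leaving 8705.9 J.
Fully melting the ice requires m_ice L_f = 0.176×334000 = 58784 J.
Since 8705.9 < 58784 J, not all the ice melts; equilibrium is at 0 °C.
Mass melted = 8705.9/334000 ≈ 0.02607 kg.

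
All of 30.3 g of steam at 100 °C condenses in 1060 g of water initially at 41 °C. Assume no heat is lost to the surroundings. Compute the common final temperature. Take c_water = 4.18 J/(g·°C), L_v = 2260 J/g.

T_f ≈ 57.7 °C

Setting the total heat transfer to zero:
condense steam: −30.3·2260 = −68478; condensed water 100 °C→T: 126.65(T − 100); water warms: 1060·4.18·(T − 41) = 4430.8(T − 41)
4557.5 T = 68478 + 12665 + 181663 = 262806
T ≈ 57.67 °C — below 100 °C, confirming all the steam condensed.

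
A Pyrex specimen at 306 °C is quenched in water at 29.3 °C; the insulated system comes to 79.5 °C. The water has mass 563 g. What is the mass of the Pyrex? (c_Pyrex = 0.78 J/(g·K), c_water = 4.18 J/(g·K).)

Conservation of energy gives ΣQ = 0:
m·0.78·(79.5 − 306) + 563·4.18·(79.5 − 29.3) = 0
-176.67 m = -118138
m = -118138/-176.67 ≈ 668.7 g

m ≈ 669 g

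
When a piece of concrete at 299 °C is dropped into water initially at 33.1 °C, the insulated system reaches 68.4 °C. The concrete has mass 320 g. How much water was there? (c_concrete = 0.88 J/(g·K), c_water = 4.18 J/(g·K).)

m ≈ 440 g

Heat lost by the concrete = heat gained by the water:
320×0.88×(299 − 68.4) = m×4.18×(68.4 − 33.1)
147.55 m = 64937  ⇒  m ≈ 440.1 g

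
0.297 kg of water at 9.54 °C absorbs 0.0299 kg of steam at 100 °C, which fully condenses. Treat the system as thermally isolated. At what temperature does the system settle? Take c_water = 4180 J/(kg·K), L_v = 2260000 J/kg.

T_f ≈ 67.3 °C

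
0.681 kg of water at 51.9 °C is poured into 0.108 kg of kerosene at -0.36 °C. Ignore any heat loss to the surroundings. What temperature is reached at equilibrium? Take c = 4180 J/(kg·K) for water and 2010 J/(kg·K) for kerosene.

T_f ≈ 48.2 °C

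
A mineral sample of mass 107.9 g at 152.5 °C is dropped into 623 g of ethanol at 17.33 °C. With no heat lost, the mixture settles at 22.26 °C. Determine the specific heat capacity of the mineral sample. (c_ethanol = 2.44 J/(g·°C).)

m_s c (T_s − T_f) = m_ethanol c_ethanol (T_f − T_0):
107.9×c×(152.5 − 22.26) = 623×2.44×(22.26 − 17.33)
14053 c = 7494.2  ⇒  c ≈ 0.5333 J/(g·°C)

c ≈ 0.533 J/(g·°C)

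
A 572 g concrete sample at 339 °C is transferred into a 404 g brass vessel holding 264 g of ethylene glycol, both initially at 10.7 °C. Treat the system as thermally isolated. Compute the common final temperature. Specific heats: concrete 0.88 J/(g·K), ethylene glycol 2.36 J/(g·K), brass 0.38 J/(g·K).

T_f ≈ 139.8 °C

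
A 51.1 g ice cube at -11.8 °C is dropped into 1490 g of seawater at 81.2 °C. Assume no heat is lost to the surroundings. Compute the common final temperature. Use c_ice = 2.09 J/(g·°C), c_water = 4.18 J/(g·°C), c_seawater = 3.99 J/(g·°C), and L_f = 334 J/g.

T_f ≈ 75.4 °C

Taking heat into each body as positive, Σ m c ΔT = 0:
warm ice to 0 °C: 51.1×2.09×(0 − (-11.8)) = 1260.2
  melt ice: 51.1×334 = 17067
  warm the meltwater: 213.6 T
  seawater: 5945.1(T − 81.2)
6158.7 T = 482742 − 18328 = 464414
T ≈ 75.41 °C — above 0 °C, consistent with complete melting.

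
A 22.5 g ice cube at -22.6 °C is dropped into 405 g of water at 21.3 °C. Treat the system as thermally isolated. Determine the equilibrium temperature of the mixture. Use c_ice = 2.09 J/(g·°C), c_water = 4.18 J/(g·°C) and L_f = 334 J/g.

Heat gained plus heat lost sum to zero:
ice -22.6→0 °C: 22.5·2.09·22.6 = 1062.8; melt ice: 22.5·334 = 7515; warm the meltwater: 94.05 T; water cools: 405·4.18·(T − 21.3) = 1692.9(T − 21.3)
1786.9 T = 36059 − 8577.8 = 27481
T ≈ 15.38 °C — above 0 °C, consistent with complete melting.

T_f ≈ 15.4 °C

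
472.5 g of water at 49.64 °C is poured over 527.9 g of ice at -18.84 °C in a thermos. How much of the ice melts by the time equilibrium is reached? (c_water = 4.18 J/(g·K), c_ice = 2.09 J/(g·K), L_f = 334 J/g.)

m_melted ≈ 231 g

Water can give up m c ΔT = 472.5·4.18·49.64 = 98041 J before reaching 0 °C.
Warming the ice to 0 °C takes 527.9·2.09·18.84 = 20786 J, leaving 77255 J for melting.
Fully melting the ice requires m_ice L_f = 527.9·334 = 176319 J.
77255 J < 176319 J, so only part of the ice melts and the system sits at 0 °C.
Mass melted = 77255/334 ≈ 231.3 g.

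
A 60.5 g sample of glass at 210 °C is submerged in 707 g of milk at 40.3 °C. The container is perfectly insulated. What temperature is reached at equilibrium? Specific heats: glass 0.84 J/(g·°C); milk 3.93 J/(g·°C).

T_f is the heat-capacity-weighted average of the initial temperatures:
T_f = (50.82·210 + 2778.5·40.3) / (50.82 + 2778.5)
    = 122646 / 2829.3 ≈ 43.35 °C

T_f ≈ 43.3 °C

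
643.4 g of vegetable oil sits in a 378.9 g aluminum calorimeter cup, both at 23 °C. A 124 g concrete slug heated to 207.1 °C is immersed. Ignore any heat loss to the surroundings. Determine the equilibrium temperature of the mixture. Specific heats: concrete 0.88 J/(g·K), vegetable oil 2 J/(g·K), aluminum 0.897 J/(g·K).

T_f ≈ 34.6 °C

Setting the total heat transfer to zero:
124×0.88×(T − 207.1) + 643.4×2×(T − 23) + 378.9×0.897×(T − 23) = 0
(109.12 + 1286.8 + 339.87) T = 109.12×207.1 + 1286.8×23 + 339.87×23
T = 60012 / 1735.8 = 34.6 °C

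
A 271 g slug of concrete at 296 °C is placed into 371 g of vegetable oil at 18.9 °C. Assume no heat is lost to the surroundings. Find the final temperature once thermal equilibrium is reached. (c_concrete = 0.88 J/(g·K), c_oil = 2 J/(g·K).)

Taking heat into each body as positive, Σ m c ΔT = 0:
271·0.88·(T − 296) + 371·2·(T − 18.9) = 0
(238.48 + 742) T = 238.48·296 + 742·18.9
T = 84614/980.48 ≈ 86.30 °C

T_f ≈ 86.3 °C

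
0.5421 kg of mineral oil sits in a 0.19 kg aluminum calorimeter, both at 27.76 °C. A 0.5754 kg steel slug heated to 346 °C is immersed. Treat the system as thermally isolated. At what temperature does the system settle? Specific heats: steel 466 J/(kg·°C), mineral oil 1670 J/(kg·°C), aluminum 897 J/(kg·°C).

T_f = Σ m_i c_i T_i / Σ m_i c_i:
T_f = (268.14·346 + 905.31·27.76 + 170.43·27.76) / (268.14 + 905.31 + 170.43)
    = 122638 / 1343.9 ≈ 91.26 °C

T_f ≈ 91.3 °C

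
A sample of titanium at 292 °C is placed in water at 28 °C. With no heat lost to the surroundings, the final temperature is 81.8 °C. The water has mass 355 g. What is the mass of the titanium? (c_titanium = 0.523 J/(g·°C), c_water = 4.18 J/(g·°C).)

m ≈ 726 g

Energy conservation, ΣQ = 0:
m·0.523·(81.8 − 292) + 355·4.18·(81.8 − 28) = 0
-109.93 m = -79834
m = -79834/-109.93 ≈ 726.2 g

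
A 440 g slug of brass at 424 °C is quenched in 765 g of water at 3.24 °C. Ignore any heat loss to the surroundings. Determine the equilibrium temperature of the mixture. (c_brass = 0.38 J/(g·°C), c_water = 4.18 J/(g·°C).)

T_f ≈ 24.1 °C

Set heat shed by the hot body equal to heat absorbed by the cold body:
440×0.38×(424 − T) = 765×4.18×(T − 3.24)
167.2(424 − T) = 3197.7(T − 3.24)
3364.9 T = 81253  ⇒  T ≈ 24.15 °C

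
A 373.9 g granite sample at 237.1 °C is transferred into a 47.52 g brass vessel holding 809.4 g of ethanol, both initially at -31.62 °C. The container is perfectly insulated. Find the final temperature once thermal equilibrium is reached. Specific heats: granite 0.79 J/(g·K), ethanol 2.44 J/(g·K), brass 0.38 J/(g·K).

Setting the total heat transfer to zero:
373.9·0.79·(T − 237.1) + 809.4·2.44·(T − (-31.62)) + 47.52·0.38·(T − (-31.62)) = 0
295.38(T − 237.1) + 1974.9(T − (-31.62)) + 18.06(T − (-31.62)) = 0
(295.38 + 1974.9 + 18.06) T = 295.38·237.1 + 1974.9·(-31.62) + 18.06·(-31.62)
T = 7016.4/2288.4 ≈ 3.07 °C

T_f ≈ 3.1 °C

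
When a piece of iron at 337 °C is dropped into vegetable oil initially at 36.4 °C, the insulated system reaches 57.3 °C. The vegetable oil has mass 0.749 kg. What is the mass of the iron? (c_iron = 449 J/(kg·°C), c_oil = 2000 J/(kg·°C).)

Net heat exchanged in the isolated system is zero:
m·449·(57.3 − 337) + 0.749·2000·(57.3 − 36.4) = 0
-125585 m = -31308
m = -31308/-125585 ≈ 0.2493 kg

m ≈ 0.249 kg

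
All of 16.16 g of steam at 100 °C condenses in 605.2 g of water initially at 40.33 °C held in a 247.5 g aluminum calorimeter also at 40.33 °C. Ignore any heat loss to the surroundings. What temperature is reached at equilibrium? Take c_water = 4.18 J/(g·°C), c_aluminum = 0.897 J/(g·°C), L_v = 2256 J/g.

Let T be the final temperature. ΣQ_i = 0:
condense steam: −16.16·2256 = −36457
  condensed water 100 °C→T: 67.55(T − 100)
  original water: 2529.7(T − 40.33)
  aluminum cup: 247.5·0.897·(T − 40.33) = 222.01(T − 40.33)
2819.3 T = 36457 + 6754.9 + 110978 = 154190
T ≈ 54.69 °C, under the boiling point, so the assumption holds.

T_f ≈ 54.7 °C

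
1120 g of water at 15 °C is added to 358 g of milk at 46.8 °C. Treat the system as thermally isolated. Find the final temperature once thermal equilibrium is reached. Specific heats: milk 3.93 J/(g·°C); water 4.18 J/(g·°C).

T_f ≈ 22.3 °C

With ΣQ=0 the equilibrium temperature is the m·c-weighted mean:
T_f = (1406.9·46.8 + 4681.6·15) / (1406.9 + 4681.6)
    = 136069 / 6088.5 ≈ 22.35 °C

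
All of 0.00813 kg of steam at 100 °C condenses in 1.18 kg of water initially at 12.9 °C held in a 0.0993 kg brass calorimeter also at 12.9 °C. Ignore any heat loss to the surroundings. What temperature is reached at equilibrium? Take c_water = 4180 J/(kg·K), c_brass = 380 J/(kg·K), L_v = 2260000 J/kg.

T_f ≈ 17.2 °C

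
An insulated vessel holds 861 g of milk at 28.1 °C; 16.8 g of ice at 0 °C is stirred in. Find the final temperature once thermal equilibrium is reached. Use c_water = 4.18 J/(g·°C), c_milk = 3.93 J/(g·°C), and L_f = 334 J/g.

T_f ≈ 25.9 °C

Taking heat into each body as positive, Σ m c ΔT = 0:
fusion: m_ice L_f = 16.8×334 = 5611.2
  warm the meltwater: 70.22 T
  milk cools: 861×3.93×(T − 28.1) = 3383.7(T − 28.1)
3454 T = 95083 − 5611.2 = 89472
T ≈ 25.90 °C (positive, so assuming full melt was valid).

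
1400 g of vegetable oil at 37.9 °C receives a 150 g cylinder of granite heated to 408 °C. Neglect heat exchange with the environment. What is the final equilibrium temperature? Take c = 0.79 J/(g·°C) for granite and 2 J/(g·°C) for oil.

T_f ≈ 52.9 °C

T_f is the heat-capacity-weighted average of the initial temperatures:
T_f = (118.5×408 + 2800×37.9) / (118.5 + 2800)
    = 154468 / 2918.5 ≈ 52.93 °C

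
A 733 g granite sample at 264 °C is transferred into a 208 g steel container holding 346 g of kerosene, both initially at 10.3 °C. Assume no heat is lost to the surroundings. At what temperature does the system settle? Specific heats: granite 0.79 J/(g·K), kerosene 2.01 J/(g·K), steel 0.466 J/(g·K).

T_f ≈ 117.4 °C

Taking heat into each body as positive, Σ m c ΔT = 0:
733*0.79*(T − 264) + 346*2.01*(T − 10.3) + 208*0.466*(T − 10.3) = 0
579.07(T − 264) + 695.46(T − 10.3) + 96.93(T − 10.3) = 0
1371.5 T = 161036
T = 161036/1371.5 ≈ 117.42 °C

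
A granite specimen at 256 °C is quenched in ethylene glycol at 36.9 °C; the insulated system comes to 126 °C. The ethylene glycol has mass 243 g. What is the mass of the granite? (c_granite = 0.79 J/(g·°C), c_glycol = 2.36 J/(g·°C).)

|Q_granite| = |Q_glycol|:
m·0.79·(256 − 126) = 243·2.36·(126 − 36.9)
102.7 m = 51097  ⇒  m ≈ 497.5 g

m ≈ 498 g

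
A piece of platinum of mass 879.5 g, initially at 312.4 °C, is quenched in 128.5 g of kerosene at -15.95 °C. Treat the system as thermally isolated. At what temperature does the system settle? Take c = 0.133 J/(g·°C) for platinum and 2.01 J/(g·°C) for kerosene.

T_f ≈ 86.4 °C

Heat lost by the platinum equals heat gained by the kerosene:
879.5*0.133*(312.4 − T) = 128.5*2.01*(T − (-15.95))
116.97(312.4 − T) = 258.28(T − (-15.95))
375.26 T = 32423  ⇒  T ≈ 86.40 °C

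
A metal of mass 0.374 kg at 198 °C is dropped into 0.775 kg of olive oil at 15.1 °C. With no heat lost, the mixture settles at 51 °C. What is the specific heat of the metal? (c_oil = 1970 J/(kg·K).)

Heat lost by the metal = heat gained by the oil:
0.374·c·(198 − 51) = 0.775·1970·(51 − 15.1)
54.98 c = 54810  ⇒  c ≈ 997 J/(kg·K)

c ≈ 997 J/(kg·K)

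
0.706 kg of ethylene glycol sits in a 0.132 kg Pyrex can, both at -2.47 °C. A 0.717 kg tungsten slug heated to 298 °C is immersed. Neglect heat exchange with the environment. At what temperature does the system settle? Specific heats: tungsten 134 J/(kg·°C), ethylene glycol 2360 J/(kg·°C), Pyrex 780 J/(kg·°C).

Energy conservation, ΣQ = 0:
0.717×134×(T − 298) + 0.706×2360×(T − (-2.47)) + 0.132×780×(T − (-2.47)) = 0
96.08(T − 298) + 1666.2(T − (-2.47)) + 102.96(T − (-2.47)) = 0
(96.08 + 1666.2 + 102.96) T = 96.08×298 + 1666.2×(-2.47) + 102.96×(-2.47)
T = 24262/1865.2 ≈ 13.01 °C

T_f ≈ 13.0 °C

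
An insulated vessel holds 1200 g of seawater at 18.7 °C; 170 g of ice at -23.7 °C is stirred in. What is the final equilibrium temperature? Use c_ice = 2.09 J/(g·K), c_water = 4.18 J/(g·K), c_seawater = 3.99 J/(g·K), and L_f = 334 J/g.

T_f ≈ 4.4 °C

Energy balance with sensible and latent terms:
warm ice to 0 °C: 170×2.09×(0 − (-23.7)) = 8420.6; melt ice: 170×334 = 56780; meltwater 0→T: 170×4.18×T = 710.6 T; seawater: 4788(T − 18.7)
5498.6 T = 89536 − 65201 = 24335
T ≈ 4.43 °C (positive, so assuming full melt was valid).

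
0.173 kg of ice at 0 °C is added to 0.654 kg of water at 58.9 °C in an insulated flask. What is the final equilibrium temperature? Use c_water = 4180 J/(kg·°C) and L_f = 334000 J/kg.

Energy balance with sensible and latent terms:
latent heat to melt: 0.173×334000 = 57782; warm the meltwater: 723.14 T; water cools: 0.654×4180×(T − 58.9) = 2733.7(T − 58.9)
3456.9 T = 161016 − 57782 = 103234
T ≈ 29.86 °C (positive, so assuming full melt was valid).

T_f ≈ 29.9 °C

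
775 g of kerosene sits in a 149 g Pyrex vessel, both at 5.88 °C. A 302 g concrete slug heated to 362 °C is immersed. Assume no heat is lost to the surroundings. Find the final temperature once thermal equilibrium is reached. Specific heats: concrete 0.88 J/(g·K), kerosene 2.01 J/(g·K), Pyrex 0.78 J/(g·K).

Let T be the final temperature. ΣQ_i = 0:
302*0.88*(T − 362) + 775*2.01*(T − 5.88) + 149*0.78*(T − 5.88) = 0
265.76(T − 362) + 1557.7(T − 5.88) + 116.22(T − 5.88) = 0
(265.76 + 1557.7 + 116.22) T = 265.76*362 + 1557.7*5.88 + 116.22*5.88
T = 106048/1939.7 ≈ 54.67 °C

T_f ≈ 54.7 °C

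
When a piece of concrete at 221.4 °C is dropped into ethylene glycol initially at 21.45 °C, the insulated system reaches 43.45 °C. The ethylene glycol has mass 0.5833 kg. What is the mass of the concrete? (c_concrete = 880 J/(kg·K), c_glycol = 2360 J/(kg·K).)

m ≈ 0.193 kg

Taking heat into each body as positive, Σ m c ΔT = 0:
m·880·(43.45 − 221.4) + 0.5833·2360·(43.45 − 21.45) = 0
-156596 m = -30285
m = -30285/-156596 ≈ 0.1934 kg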